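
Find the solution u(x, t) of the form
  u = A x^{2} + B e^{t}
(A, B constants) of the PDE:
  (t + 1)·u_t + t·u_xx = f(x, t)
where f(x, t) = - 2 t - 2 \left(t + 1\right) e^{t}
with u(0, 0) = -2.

Answer: u(x, t) = - x^{2} - 2 e^{t}

Derivation:
Substitute the ansatz u = A x^{2} + B e^{t} into the left-hand side.
Derivatives of the ansatz:
  u_t = B e^{t}
  u_xx = 2 A
Term by term:
  (t + 1)·u_t = B t e^{t} + B e^{t}
  t·u_xx = 2 A t
So the left-hand side equals
  2 A t + B t e^{t} + B e^{t}
This must equal f(x, t) identically; expanded, f = - 2 t e^{t} - 2 t - 2 e^{t}.
Matching coefficients of the independent functions:
  [t]:  2 A = -2
  [t e^{t}, e^{t}]:  B = -2
Solving: A = -1, B = -2.
Check against the point condition:
  u(0, 0) = -2  ⟹  B = -2  ✓
Hence u(x, t) = - x^{2} - 2 e^{t}.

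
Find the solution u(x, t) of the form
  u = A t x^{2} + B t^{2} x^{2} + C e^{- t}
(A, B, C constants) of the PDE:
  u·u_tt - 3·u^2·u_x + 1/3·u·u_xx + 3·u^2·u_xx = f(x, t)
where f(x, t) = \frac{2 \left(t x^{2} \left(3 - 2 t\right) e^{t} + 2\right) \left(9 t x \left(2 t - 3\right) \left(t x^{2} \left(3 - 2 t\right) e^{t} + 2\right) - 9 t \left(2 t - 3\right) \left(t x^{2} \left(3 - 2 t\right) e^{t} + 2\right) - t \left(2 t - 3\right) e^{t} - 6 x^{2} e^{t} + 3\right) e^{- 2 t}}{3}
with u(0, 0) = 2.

Substitute the ansatz u = A t x^{2} + B t^{2} x^{2} + C e^{- t} into the left-hand side.
Derivatives of the ansatz:
  u_tt = 2 B x^{2} + C e^{- t}
  u_x = 2 A t x + 2 B t^{2} x
  u_xx = 2 A t + 2 B t^{2}
Term by term:
  u·u_tt = 2 A B t x^{4} + A C t x^{2} e^{- t} + 2 B^{2} t^{2} x^{4} + B C t^{2} x^{2} e^{- t} + 2 B C x^{2} e^{- t} + C^{2} e^{- 2 t}
  -3·u^2·u_x = - 6 A^{3} t^{3} x^{5} - 18 A^{2} B t^{4} x^{5} - 12 A^{2} C t^{2} x^{3} e^{- t} - 18 A B^{2} t^{5} x^{5} - 24 A B C t^{3} x^{3} e^{- t} - 6 A C^{2} t x e^{- 2 t} - 6 B^{3} t^{6} x^{5} - 12 B^{2} C t^{4} x^{3} e^{- t} - 6 B C^{2} t^{2} x e^{- 2 t}
  1/3·u·u_xx = \frac{2 A^{2} t^{2} x^{2}}{3} + \frac{4 A B t^{3} x^{2}}{3} + \frac{2 A C t e^{- t}}{3} + \frac{2 B^{2} t^{4} x^{2}}{3} + \frac{2 B C t^{2} e^{- t}}{3}
  3·u^2·u_xx = 6 A^{3} t^{3} x^{4} + 18 A^{2} B t^{4} x^{4} + 12 A^{2} C t^{2} x^{2} e^{- t} + 18 A B^{2} t^{5} x^{4} + 24 A B C t^{3} x^{2} e^{- t} + 6 A C^{2} t e^{- 2 t} + 6 B^{3} t^{6} x^{4} + 12 B^{2} C t^{4} x^{2} e^{- t} + 6 B C^{2} t^{2} e^{- 2 t}
Sum these and collect like terms in the independent variables.
This must equal f(x, t) identically; expanded, f = 48 t^{6} x^{5} - 48 t^{6} x^{4} - 216 t^{5} x^{5} + 216 t^{5} x^{4} + 324 t^{4} x^{5} - 324 t^{4} x^{4} - 96 t^{4} x^{3} e^{- t} + \frac{8 t^{4} x^{2}}{3} + 96 t^{4} x^{2} e^{- t} - 162 t^{3} x^{5} + 162 t^{3} x^{4} + 288 t^{3} x^{3} e^{- t} - 8 t^{3} x^{2} - 288 t^{3} x^{2} e^{- t} + 8 t^{2} x^{4} - 216 t^{2} x^{3} e^{- t} + 6 t^{2} x^{2} + 212 t^{2} x^{2} e^{- t} + 48 t^{2} x e^{- 2 t} - \frac{8 t^{2} e^{- t}}{3} - 48 t^{2} e^{- 2 t} - 12 t x^{4} + 6 t x^{2} e^{- t} - 72 t x e^{- 2 t} + 4 t e^{- t} + 72 t e^{- 2 t} - 8 x^{2} e^{- t} + 4 e^{- 2 t}.
Matching coefficients of the independent functions:
(each divided by its leading coefficient; functions giving the same equation are listed together)
  [t x^{4}, t^{3} x^{2}]:  A B + 6 = 0
  [t e^{- 2 t}, t x e^{- 2 t}]:  A C^{2} - 12 = 0
  [t e^{- t}, t x^{2} e^{- t}]:  A C - 6 = 0
  [t^{2} x^{2}]:  A^{2} - 9 = 0
  [t^{2} x^{4}, t^{4} x^{2}]:  B^{2} - 4 = 0
  [t^{2} e^{- 2 t}, t^{2} x e^{- 2 t}]:  B C^{2} + 8 = 0
  [t^{2} e^{- t}, x^{2} e^{- t}]:  B C + 4 = 0
  [t^{3} x^{4}, t^{3} x^{5}]:  A^{3} - 27 = 0
  [t^{4} x^{4}, t^{4} x^{5}]:  A^{2} B + 18 = 0
  [t^{5} x^{4}, t^{5} x^{5}]:  A B^{2} - 12 = 0
  [t^{6} x^{4}, t^{6} x^{5}]:  B^{3} + 8 = 0
  [t^{2} x^{2} e^{- t}]:  A^{2} C + \frac{B C}{12} - \frac{53}{3} = 0
  [t^{2} x^{3} e^{- t}]:  A^{2} C - 18 = 0
  [t^{3} x^{2} e^{- t}, t^{3} x^{3} e^{- t}]:  A B C + 12 = 0
  [t^{4} x^{2} e^{- t}, t^{4} x^{3} e^{- t}]:  B^{2} C - 8 = 0
  [e^{- 2 t}]:  C^{2} - 4 = 0
Solving: A = 3, B = -2, C = 2.
Check against the point condition:
  u(0, 0) = 2  ⟹  C = 2  ✓
Hence u(x, t) = - 2 t^{2} x^{2} + 3 t x^{2} + 2 e^{- t}.

Answer: u(x, t) = - 2 t^{2} x^{2} + 3 t x^{2} + 2 e^{- t}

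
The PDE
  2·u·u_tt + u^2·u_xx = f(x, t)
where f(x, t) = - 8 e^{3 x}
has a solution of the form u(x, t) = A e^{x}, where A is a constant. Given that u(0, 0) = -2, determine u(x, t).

Substitute the ansatz u = A e^{x} into the left-hand side.
Derivatives of the ansatz:
  u_tt = 0
  u_xx = A e^{x}
Term by term:
  2·u·u_tt = 0
  u^2·u_xx = A^{3} e^{3 x}
So the left-hand side equals
  A^{3} e^{3 x}
This must equal f(x, t) = - 8 e^{3 x} identically.
Matching coefficients of the independent functions:
  [e^{3 x}]:  A^{3} = -8
Solving: A = -2.
Check against the point condition:
  u(0, 0) = -2  ⟹  A = -2  ✓
Hence u(x, t) = - 2 e^{x}.

Answer: u(x, t) = - 2 e^{x}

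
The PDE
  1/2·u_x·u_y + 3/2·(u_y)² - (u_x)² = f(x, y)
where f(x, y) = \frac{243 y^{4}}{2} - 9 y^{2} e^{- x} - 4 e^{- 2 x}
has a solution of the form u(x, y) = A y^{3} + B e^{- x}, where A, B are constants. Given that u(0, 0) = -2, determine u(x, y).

Substitute the ansatz u = A y^{3} + B e^{- x} into the left-hand side.
Derivatives of the ansatz:
  u_x = - B e^{- x}
  u_y = 3 A y^{2}
Term by term:
  1/2·u_x·u_y = - \frac{3 A B y^{2} e^{- x}}{2}
  3/2·(u_y)² = \frac{27 A^{2} y^{4}}{2}
  -(u_x)² = - B^{2} e^{- 2 x}
So the left-hand side equals
  \frac{27 A^{2} y^{4}}{2} - \frac{3 A B y^{2} e^{- x}}{2} - B^{2} e^{- 2 x}
This must equal f(x, y) = \frac{243 y^{4}}{2} - 9 y^{2} e^{- x} - 4 e^{- 2 x} identically.
Matching coefficients of the independent functions:
  [y^{4}]:  \frac{27 A^{2}}{2} = \frac{243}{2}
  [y^{2} e^{- x}]:  - \frac{3 A B}{2} = -9
  [e^{- 2 x}]:  - B^{2} = -4
These equations allow (A, B) = (-3, -2) or (3, 2).
Impose the point condition(s):
  u(0, 0) = -2  ⟹  B = -2
Only A = -3, B = -2 satisfies everything.
Hence u(x, y) = - 3 y^{3} - 2 e^{- x}.

Answer: u(x, y) = - 3 y^{3} - 2 e^{- x}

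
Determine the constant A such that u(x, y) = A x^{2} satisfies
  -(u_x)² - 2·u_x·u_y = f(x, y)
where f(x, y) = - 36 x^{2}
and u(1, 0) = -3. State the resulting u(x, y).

Substitute the ansatz u = A x^{2} into the left-hand side.
Derivatives of the ansatz:
  u_x = 2 A x
  u_y = 0
Term by term:
  -(u_x)² = - 4 A^{2} x^{2}
  -2·u_x·u_y = 0
So the left-hand side equals
  - 4 A^{2} x^{2}
This must equal f(x, y) = - 36 x^{2} identically.
Matching coefficients of the independent functions:
  [x^{2}]:  - 4 A^{2} = -36
These equations allow (A) = (-3) or (3).
Impose the point condition(s):
  u(1, 0) = -3  ⟹  A = -3
Only A = -3 satisfies everything.
Hence u(x, y) = - 3 x^{2}.

Answer: u(x, y) = - 3 x^{2}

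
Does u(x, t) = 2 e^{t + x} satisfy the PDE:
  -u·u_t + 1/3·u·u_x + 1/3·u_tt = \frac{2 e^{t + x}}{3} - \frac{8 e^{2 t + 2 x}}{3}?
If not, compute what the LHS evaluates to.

Evaluate each term of the left-hand side for u = 2 e^{t + x}.
Derivatives:
  u_t = 2 e^{t} e^{x}
  u_x = 2 e^{t} e^{x}
  u_tt = 2 e^{t} e^{x}
Terms:
  -u·u_t = - 4 e^{2 t + 2 x}
  1/3·u·u_x = \frac{4 e^{2 t + 2 x}}{3}
  1/3·u_tt = \frac{2 e^{t + x}}{3}
Sum: LHS = \frac{2 e^{t + x}}{3} - \frac{8 e^{2 t + 2 x}}{3}
This is exactly the given right-hand side, so u is a solution.

Answer: Yes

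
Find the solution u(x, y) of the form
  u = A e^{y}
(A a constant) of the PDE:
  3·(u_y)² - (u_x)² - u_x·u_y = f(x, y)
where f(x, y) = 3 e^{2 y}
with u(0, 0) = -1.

Substitute the ansatz u = A e^{y} into the left-hand side.
Derivatives of the ansatz:
  u_y = A e^{y}
  u_x = 0
Term by term:
  3·(u_y)² = 3 A^{2} e^{2 y}
  -(u_x)² = 0
  -u_x·u_y = 0
So the left-hand side equals
  3 A^{2} e^{2 y}
This must equal f(x, y) = 3 e^{2 y} identically.
Matching coefficients of the independent functions:
  [e^{2 y}]:  3 A^{2} = 3
These equations allow (A) = (-1) or (1).
Impose the point condition(s):
  u(0, 0) = -1  ⟹  A = -1
Only A = -1 satisfies everything.
Hence u(x, y) = - e^{y}.

Answer: u(x, y) = - e^{y}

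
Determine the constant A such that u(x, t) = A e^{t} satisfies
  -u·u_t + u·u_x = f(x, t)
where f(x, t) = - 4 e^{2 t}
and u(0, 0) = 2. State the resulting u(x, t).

Substitute the ansatz u = A e^{t} into the left-hand side.
Derivatives of the ansatz:
  u_t = A e^{t}
  u_x = 0
Term by term:
  -u·u_t = - A^{2} e^{2 t}
  u·u_x = 0
So the left-hand side equals
  - A^{2} e^{2 t}
This must equal f(x, t) = - 4 e^{2 t} identically.
Matching coefficients of the independent functions:
  [e^{2 t}]:  - A^{2} = -4
These equations allow (A) = (-2) or (2).
Impose the point condition(s):
  u(0, 0) = 2  ⟹  A = 2
Only A = 2 satisfies everything.
Hence u(x, t) = 2 e^{t}.

Answer: u(x, t) = 2 e^{t}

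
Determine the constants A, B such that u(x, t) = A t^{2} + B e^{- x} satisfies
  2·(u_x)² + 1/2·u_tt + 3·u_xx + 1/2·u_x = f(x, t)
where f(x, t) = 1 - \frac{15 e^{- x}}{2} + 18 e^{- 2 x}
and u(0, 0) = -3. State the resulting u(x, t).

Substitute the ansatz u = A t^{2} + B e^{- x} into the left-hand side.
Derivatives of the ansatz:
  u_x = - B e^{- x}
  u_tt = 2 A
  u_xx = B e^{- x}
Term by term:
  2·(u_x)² = 2 B^{2} e^{- 2 x}
  1/2·u_tt = A
  3·u_xx = 3 B e^{- x}
  1/2·u_x = - \frac{B e^{- x}}{2}
So the left-hand side equals
  A + 2 B^{2} e^{- 2 x} + \frac{5 B e^{- x}}{2}
This must equal f(x, t) = 1 - \frac{15 e^{- x}}{2} + 18 e^{- 2 x} identically.
Matching coefficients of the independent functions:
  [constant term]:  A = 1
  [e^{- 2 x}]:  2 B^{2} = 18
  [e^{- x}]:  \frac{5 B}{2} = - \frac{15}{2}
Solving: A = 1, B = -3.
Check against the point condition:
  u(0, 0) = -3  ⟹  B = -3  ✓
Hence u(x, t) = t^{2} - 3 e^{- x}.

Answer: u(x, t) = t^{2} - 3 e^{- x}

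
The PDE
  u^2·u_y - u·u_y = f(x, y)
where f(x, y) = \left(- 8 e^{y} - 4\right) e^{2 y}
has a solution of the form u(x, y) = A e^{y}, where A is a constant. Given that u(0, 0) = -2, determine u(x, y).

Answer: u(x, y) = - 2 e^{y}

Derivation:
Substitute the ansatz u = A e^{y} into the left-hand side.
Derivatives of the ansatz:
  u_y = A e^{y}
Term by term:
  u^2·u_y = A^{3} e^{3 y}
  -u·u_y = - A^{2} e^{2 y}
So the left-hand side equals
  A^{3} e^{3 y} - A^{2} e^{2 y}
This must equal f(x, y) = \left(- 8 e^{y} - 4\right) e^{2 y} identically.
Matching coefficients of the independent functions:
  [e^{2 y}]:  - A^{2} = -4
  [e^{3 y}]:  A^{3} = -8
Solving: A = -2.
Check against the point condition:
  u(0, 0) = -2  ⟹  A = -2  ✓
Hence u(x, y) = - 2 e^{y}.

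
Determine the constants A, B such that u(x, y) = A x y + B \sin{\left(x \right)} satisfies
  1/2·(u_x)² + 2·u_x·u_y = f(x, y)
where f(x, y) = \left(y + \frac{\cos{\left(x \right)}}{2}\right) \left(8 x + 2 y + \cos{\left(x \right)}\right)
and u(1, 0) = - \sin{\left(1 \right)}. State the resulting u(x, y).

Substitute the ansatz u = A x y + B \sin{\left(x \right)} into the left-hand side.
Derivatives of the ansatz:
  u_x = A y + B \cos{\left(x \right)}
  u_y = A x
Term by term:
  1/2·(u_x)² = \frac{A^{2} y^{2}}{2} + A B y \cos{\left(x \right)} + \frac{B^{2} \cos^{2}{\left(x \right)}}{2}
  2·u_x·u_y = 2 A^{2} x y + 2 A B x \cos{\left(x \right)}
So the left-hand side equals
  2 A^{2} x y + \frac{A^{2} y^{2}}{2} + 2 A B x \cos{\left(x \right)} + A B y \cos{\left(x \right)} + \frac{B^{2} \cos^{2}{\left(x \right)}}{2}
This must equal f(x, y) identically; expanded, f = 8 x y + 4 x \cos{\left(x \right)} + 2 y^{2} + 2 y \cos{\left(x \right)} + \frac{\cos^{2}{\left(x \right)}}{2}.
Matching coefficients of the independent functions:
  [y^{2}]:  \frac{A^{2}}{2} = 2
  [x y]:  2 A^{2} = 8
  [x \cos{\left(x \right)}]:  2 A B = 4
  [y \cos{\left(x \right)}]:  A B = 2
  [\cos^{2}{\left(x \right)}]:  \frac{B^{2}}{2} = \frac{1}{2}
These equations allow (A, B) = (-2, -1) or (2, 1).
Impose the point condition(s):
  u(1, 0) = - \sin{\left(1 \right)}  ⟹  B \sin{\left(1 \right)} = - \sin{\left(1 \right)}
Only A = -2, B = -1 satisfies everything.
Hence u(x, y) = - 2 x y - \sin{\left(x \right)}.

Answer: u(x, y) = - 2 x y - \sin{\left(x \right)}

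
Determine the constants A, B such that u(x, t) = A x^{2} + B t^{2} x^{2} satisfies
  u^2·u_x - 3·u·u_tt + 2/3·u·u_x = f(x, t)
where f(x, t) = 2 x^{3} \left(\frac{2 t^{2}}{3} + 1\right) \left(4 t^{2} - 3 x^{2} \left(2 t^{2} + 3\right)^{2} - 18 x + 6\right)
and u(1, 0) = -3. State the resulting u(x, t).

Answer: u(x, t) = - 2 t^{2} x^{2} - 3 x^{2}

Derivation:
Substitute the ansatz u = A x^{2} + B t^{2} x^{2} into the left-hand side.
Derivatives of the ansatz:
  u_x = 2 A x + 2 B t^{2} x
  u_tt = 2 B x^{2}
Term by term:
  u^2·u_x = 2 A^{3} x^{5} + 6 A^{2} B t^{2} x^{5} + 6 A B^{2} t^{4} x^{5} + 2 B^{3} t^{6} x^{5}
  -3·u·u_tt = - 6 A B x^{4} - 6 B^{2} t^{2} x^{4}
  2/3·u·u_x = \frac{4 A^{2} x^{3}}{3} + \frac{8 A B t^{2} x^{3}}{3} + \frac{4 B^{2} t^{4} x^{3}}{3}
So the left-hand side equals
  2 A^{3} x^{5} + 6 A^{2} B t^{2} x^{5} + \frac{4 A^{2} x^{3}}{3} + 6 A B^{2} t^{4} x^{5} + \frac{8 A B t^{2} x^{3}}{3} - 6 A B x^{4} + 2 B^{3} t^{6} x^{5} + \frac{4 B^{2} t^{4} x^{3}}{3} - 6 B^{2} t^{2} x^{4}
This must equal f(x, t) identically; expanded, f = - 16 t^{6} x^{5} - 72 t^{4} x^{5} + \frac{16 t^{4} x^{3}}{3} - 108 t^{2} x^{5} - 24 t^{2} x^{4} + 16 t^{2} x^{3} - 54 x^{5} - 36 x^{4} + 12 x^{3}.
Matching coefficients of the independent functions:
  [x^{3}]:  \frac{4 A^{2}}{3} = 12
  [x^{4}]:  - 6 A B = -36
  [x^{5}]:  2 A^{3} = -54
  [t^{2} x^{3}]:  \frac{8 A B}{3} = 16
  [t^{2} x^{4}]:  - 6 B^{2} = -24
  [t^{2} x^{5}]:  6 A^{2} B = -108
  [t^{4} x^{3}]:  \frac{4 B^{2}}{3} = \frac{16}{3}
  [t^{4} x^{5}]:  6 A B^{2} = -72
  [t^{6} x^{5}]:  2 B^{3} = -16
Solving: A = -3, B = -2.
Check against the point condition:
  u(1, 0) = -3  ⟹  A = -3  ✓
Hence u(x, t) = - 2 t^{2} x^{2} - 3 x^{2}.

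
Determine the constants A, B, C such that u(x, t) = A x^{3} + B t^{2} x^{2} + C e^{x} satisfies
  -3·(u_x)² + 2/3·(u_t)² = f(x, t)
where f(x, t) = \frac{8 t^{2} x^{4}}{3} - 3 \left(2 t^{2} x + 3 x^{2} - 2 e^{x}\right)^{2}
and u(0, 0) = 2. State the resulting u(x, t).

Answer: u(x, t) = - t^{2} x^{2} - x^{3} + 2 e^{x}

Derivation:
Substitute the ansatz u = A x^{3} + B t^{2} x^{2} + C e^{x} into the left-hand side.
Derivatives of the ansatz:
  u_x = 3 A x^{2} + 2 B t^{2} x + C e^{x}
  u_t = 2 B t x^{2}
Term by term:
  -3·(u_x)² = - 27 A^{2} x^{4} - 36 A B t^{2} x^{3} - 18 A C x^{2} e^{x} - 12 B^{2} t^{4} x^{2} - 12 B C t^{2} x e^{x} - 3 C^{2} e^{2 x}
  2/3·(u_t)² = \frac{8 B^{2} t^{2} x^{4}}{3}
So the left-hand side equals
  - 27 A^{2} x^{4} - 36 A B t^{2} x^{3} - 18 A C x^{2} e^{x} - 12 B^{2} t^{4} x^{2} + \frac{8 B^{2} t^{2} x^{4}}{3} - 12 B C t^{2} x e^{x} - 3 C^{2} e^{2 x}
This must equal f(x, t) identically; expanded, f = - 12 t^{4} x^{2} + \frac{8 t^{2} x^{4}}{3} - 36 t^{2} x^{3} + 24 t^{2} x e^{x} - 27 x^{4} + 36 x^{2} e^{x} - 12 e^{2 x}.
Matching coefficients of the independent functions:
  [x^{4}]:  - 27 A^{2} = -27
  [t^{2} x^{3}]:  - 36 A B = -36
  [t^{2} x^{4}]:  \frac{8 B^{2}}{3} = \frac{8}{3}
  [t^{4} x^{2}]:  - 12 B^{2} = -12
  [x^{2} e^{x}]:  - 18 A C = 36
  [t^{2} x e^{x}]:  - 12 B C = 24
  [e^{2 x}]:  - 3 C^{2} = -12
These equations allow (A, B, C) = (-1, -1, 2) or (1, 1, -2).
Impose the point condition(s):
  u(0, 0) = 2  ⟹  C = 2
Only A = -1, B = -1, C = 2 satisfies everything.
Hence u(x, t) = - t^{2} x^{2} - x^{3} + 2 e^{x}.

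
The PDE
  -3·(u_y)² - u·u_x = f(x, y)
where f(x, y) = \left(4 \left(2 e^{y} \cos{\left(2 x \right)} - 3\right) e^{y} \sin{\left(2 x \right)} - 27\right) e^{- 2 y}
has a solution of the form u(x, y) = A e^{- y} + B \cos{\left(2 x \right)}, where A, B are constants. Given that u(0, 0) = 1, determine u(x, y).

Substitute the ansatz u = A e^{- y} + B \cos{\left(2 x \right)} into the left-hand side.
Derivatives of the ansatz:
  u_y = - A e^{- y}
  u_x = - 2 B \sin{\left(2 x \right)}
Term by term:
  -3·(u_y)² = - 3 A^{2} e^{- 2 y}
  -u·u_x = 2 A B e^{- y} \sin{\left(2 x \right)} + 2 B^{2} \sin{\left(2 x \right)} \cos{\left(2 x \right)}
So the left-hand side equals
  - 3 A^{2} e^{- 2 y} + 2 A B e^{- y} \sin{\left(2 x \right)} + 2 B^{2} \sin{\left(2 x \right)} \cos{\left(2 x \right)}
This must equal f(x, y) identically; expanded, f = 8 \sin{\left(2 x \right)} \cos{\left(2 x \right)} - 12 e^{- y} \sin{\left(2 x \right)} - 27 e^{- 2 y}.
Matching coefficients of the independent functions:
  [e^{- y} \sin{\left(2 x \right)}]:  2 A B = -12
  [\sin{\left(2 x \right)} \cos{\left(2 x \right)}]:  2 B^{2} = 8
  [e^{- 2 y}]:  - 3 A^{2} = -27
These equations allow (A, B) = (-3, 2) or (3, -2).
Impose the point condition(s):
  u(0, 0) = 1  ⟹  A + B = 1
Only A = 3, B = -2 satisfies everything.
Hence u(x, y) = - 2 \cos{\left(2 x \right)} + 3 e^{- y}.

Answer: u(x, y) = - 2 \cos{\left(2 x \right)} + 3 e^{- y}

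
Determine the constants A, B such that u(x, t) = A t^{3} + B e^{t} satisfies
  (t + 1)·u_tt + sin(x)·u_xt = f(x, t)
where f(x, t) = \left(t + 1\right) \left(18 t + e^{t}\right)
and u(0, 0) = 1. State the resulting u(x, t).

Substitute the ansatz u = A t^{3} + B e^{t} into the left-hand side.
Derivatives of the ansatz:
  u_tt = 6 A t + B e^{t}
  u_xt = 0
Term by term:
  (t + 1)·u_tt = 6 A t^{2} + 6 A t + B t e^{t} + B e^{t}
  sin(x)·u_xt = 0
So the left-hand side equals
  6 A t^{2} + 6 A t + B t e^{t} + B e^{t}
This must equal f(x, t) identically; expanded, f = 18 t^{2} + t e^{t} + 18 t + e^{t}.
Matching coefficients of the independent functions:
  [t, t^{2}]:  6 A = 18
  [t e^{t}, e^{t}]:  B = 1
Solving: A = 3, B = 1.
Check against the point condition:
  u(0, 0) = 1  ⟹  B = 1  ✓
Hence u(x, t) = 3 t^{3} + e^{t}.

Answer: u(x, t) = 3 t^{3} + e^{t}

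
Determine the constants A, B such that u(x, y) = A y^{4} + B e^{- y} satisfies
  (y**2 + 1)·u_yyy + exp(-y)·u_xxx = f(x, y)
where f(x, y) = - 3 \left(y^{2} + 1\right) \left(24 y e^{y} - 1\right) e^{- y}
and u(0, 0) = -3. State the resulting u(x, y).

Substitute the ansatz u = A y^{4} + B e^{- y} into the left-hand side.
Derivatives of the ansatz:
  u_yyy = 24 A y - B e^{- y}
  u_xxx = 0
Term by term:
  (y**2 + 1)·u_yyy = 24 A y^{3} + 24 A y - B y^{2} e^{- y} - B e^{- y}
  exp(-y)·u_xxx = 0
So the left-hand side equals
  24 A y^{3} + 24 A y - B y^{2} e^{- y} - B e^{- y}
This must equal f(x, y) identically; expanded, f = - 72 y^{3} + 3 y^{2} e^{- y} - 72 y + 3 e^{- y}.
Matching coefficients of the independent functions:
  [y, y^{3}]:  24 A = -72
  [y^{2} e^{- y}, e^{- y}]:  - B = 3
Solving: A = -3, B = -3.
Check against the point condition:
  u(0, 0) = -3  ⟹  B = -3  ✓
Hence u(x, y) = - 3 y^{4} - 3 e^{- y}.

Answer: u(x, y) = - 3 y^{4} - 3 e^{- y}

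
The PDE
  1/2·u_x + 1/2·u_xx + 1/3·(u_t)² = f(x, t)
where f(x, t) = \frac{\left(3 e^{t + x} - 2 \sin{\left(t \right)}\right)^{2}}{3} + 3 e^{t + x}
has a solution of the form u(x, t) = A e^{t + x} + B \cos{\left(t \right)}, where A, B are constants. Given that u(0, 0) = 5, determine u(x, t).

Answer: u(x, t) = 3 e^{t + x} + 2 \cos{\left(t \right)}

Derivation:
Substitute the ansatz u = A e^{t + x} + B \cos{\left(t \right)} into the left-hand side.
Derivatives of the ansatz:
  u_x = A e^{t} e^{x}
  u_xx = A e^{t} e^{x}
  u_t = A e^{t} e^{x} - B \sin{\left(t \right)}
Term by term:
  1/2·u_x = \frac{A e^{t} e^{x}}{2}
  1/2·u_xx = \frac{A e^{t} e^{x}}{2}
  1/3·(u_t)² = \frac{A^{2} e^{2 t} e^{2 x}}{3} - \frac{2 A B e^{t} e^{x} \sin{\left(t \right)}}{3} + \frac{B^{2} \sin^{2}{\left(t \right)}}{3}
So the left-hand side equals
  \frac{A^{2} e^{2 t} e^{2 x}}{3} - \frac{2 A B e^{t} e^{x} \sin{\left(t \right)}}{3} + A e^{t} e^{x} + \frac{B^{2} \sin^{2}{\left(t \right)}}{3}
This must equal f(x, t) identically; expanded, f = 3 e^{2 t} e^{2 x} - 4 e^{t} e^{x} \sin{\left(t \right)} + 3 e^{t} e^{x} + \frac{4 \sin^{2}{\left(t \right)}}{3}.
Matching coefficients of the independent functions:
  [e^{t} e^{x}]:  A = 3
  [e^{2 t} e^{2 x}]:  \frac{A^{2}}{3} = 3
  [e^{t} e^{x} \sin{\left(t \right)}]:  - \frac{2 A B}{3} = -4
  [\sin^{2}{\left(t \right)}]:  \frac{B^{2}}{3} = \frac{4}{3}
Solving: A = 3, B = 2.
Check against the point condition:
  u(0, 0) = 5  ⟹  A + B = 5  ✓
Hence u(x, t) = 3 e^{t + x} + 2 \cos{\left(t \right)}.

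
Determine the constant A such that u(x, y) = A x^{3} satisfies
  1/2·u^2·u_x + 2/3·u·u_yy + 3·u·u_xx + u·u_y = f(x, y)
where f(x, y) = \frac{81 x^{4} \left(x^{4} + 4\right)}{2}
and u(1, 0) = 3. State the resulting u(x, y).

Substitute the ansatz u = A x^{3} into the left-hand side.
Derivatives of the ansatz:
  u_x = 3 A x^{2}
  u_yy = 0
  u_xx = 6 A x
  u_y = 0
Term by term:
  1/2·u^2·u_x = \frac{3 A^{3} x^{8}}{2}
  2/3·u·u_yy = 0
  3·u·u_xx = 18 A^{2} x^{4}
  u·u_y = 0
So the left-hand side equals
  \frac{3 A^{3} x^{8}}{2} + 18 A^{2} x^{4}
This must equal f(x, y) = \frac{81 x^{4} \left(x^{4} + 4\right)}{2} identically.
Matching coefficients of the independent functions:
  [x^{4}]:  18 A^{2} = 162
  [x^{8}]:  \frac{3 A^{3}}{2} = \frac{81}{2}
Solving: A = 3.
Check against the point condition:
  u(1, 0) = 3  ⟹  A = 3  ✓
Hence u(x, y) = 3 x^{3}.

Answer: u(x, y) = 3 x^{3}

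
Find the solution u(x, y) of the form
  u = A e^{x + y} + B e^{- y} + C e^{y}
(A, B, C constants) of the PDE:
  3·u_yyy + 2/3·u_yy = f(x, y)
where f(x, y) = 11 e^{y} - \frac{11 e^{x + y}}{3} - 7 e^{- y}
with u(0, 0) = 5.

Substitute the ansatz u = A e^{x + y} + B e^{- y} + C e^{y} into the left-hand side.
Derivatives of the ansatz:
  u_yyy = A e^{x} e^{y} - B e^{- y} + C e^{y}
  u_yy = A e^{x} e^{y} + B e^{- y} + C e^{y}
Term by term:
  3·u_yyy = 3 A e^{x} e^{y} - 3 B e^{- y} + 3 C e^{y}
  2/3·u_yy = \frac{2 A e^{x} e^{y}}{3} + \frac{2 B e^{- y}}{3} + \frac{2 C e^{y}}{3}
So the left-hand side equals
  \frac{11 A e^{x} e^{y}}{3} - \frac{7 B e^{- y}}{3} + \frac{11 C e^{y}}{3}
This must equal f(x, y) identically; expanded, f = - \frac{11 e^{x} e^{y}}{3} + 11 e^{y} - 7 e^{- y}.
Matching coefficients of the independent functions:
  [e^{x} e^{y}]:  \frac{11 A}{3} = - \frac{11}{3}
  [e^{- y}]:  - \frac{7 B}{3} = -7
  [e^{y}]:  \frac{11 C}{3} = 11
Solving: A = -1, B = 3, C = 3.
Check against the point condition:
  u(0, 0) = 5  ⟹  A + B + C = 5  ✓
Hence u(x, y) = 3 e^{y} - e^{x + y} + 3 e^{- y}.

Answer: u(x, y) = 3 e^{y} - e^{x + y} + 3 e^{- y}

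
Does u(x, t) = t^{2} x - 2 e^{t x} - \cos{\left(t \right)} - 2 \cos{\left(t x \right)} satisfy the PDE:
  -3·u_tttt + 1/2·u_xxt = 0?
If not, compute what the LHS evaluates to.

Evaluate each term of the left-hand side for u = t^{2} x - 2 e^{t x} - \cos{\left(t \right)} - 2 \cos{\left(t x \right)}.
Derivatives:
  u_tttt = - 2 x^{4} e^{t x} - 2 x^{4} \cos{\left(t x \right)} - \cos{\left(t \right)}
  u_xxt = - 2 t^{2} x e^{t x} - 2 t^{2} x \sin{\left(t x \right)} - 4 t e^{t x} + 4 t \cos{\left(t x \right)}
Terms:
  -3·u_tttt = 6 x^{4} e^{t x} + 6 x^{4} \cos{\left(t x \right)} + 3 \cos{\left(t \right)}
  1/2·u_xxt = t \left(- t x e^{t x} - t x \sin{\left(t x \right)} - 2 e^{t x} + 2 \cos{\left(t x \right)}\right)
Sum: LHS = - t \left(t x e^{t x} + t x \sin{\left(t x \right)} + 2 e^{t x} - 2 \cos{\left(t x \right)}\right) + 6 x^{4} e^{t x} + 6 x^{4} \cos{\left(t x \right)} + 3 \cos{\left(t \right)}
Given right-hand side: 0. Difference LHS − RHS = - t \left(t x e^{t x} + t x \sin{\left(t x \right)} + 2 e^{t x} - 2 \cos{\left(t x \right)}\right) + 6 x^{4} e^{t x} + 6 x^{4} \cos{\left(t x \right)} + 3 \cos{\left(t \right)} ≠ 0, so u is not a solution.

Answer: No, the LHS evaluates to - t \left(t x e^{t x} + t x \sin{\left(t x \right)} + 2 e^{t x} - 2 \cos{\left(t x \right)}\right) + 6 x^{4} e^{t x} + 6 x^{4} \cos{\left(t x \right)} + 3 \cos{\left(t \right)}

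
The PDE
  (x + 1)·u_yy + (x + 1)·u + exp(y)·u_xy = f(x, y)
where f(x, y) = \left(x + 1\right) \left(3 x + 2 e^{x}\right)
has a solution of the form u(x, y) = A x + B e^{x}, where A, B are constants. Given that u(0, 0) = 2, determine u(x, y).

Substitute the ansatz u = A x + B e^{x} into the left-hand side.
Derivatives of the ansatz:
  u_yy = 0
  u_xy = 0
Term by term:
  (x + 1)·u_yy = 0
  (x + 1)·u = A x^{2} + A x + B x e^{x} + B e^{x}
  exp(y)·u_xy = 0
So the left-hand side equals
  A x^{2} + A x + B x e^{x} + B e^{x}
This must equal f(x, y) identically; expanded, f = 3 x^{2} + 2 x e^{x} + 3 x + 2 e^{x}.
Matching coefficients of the independent functions:
  [x, x^{2}]:  A = 3
  [x e^{x}, e^{x}]:  B = 2
Solving: A = 3, B = 2.
Check against the point condition:
  u(0, 0) = 2  ⟹  B = 2  ✓
Hence u(x, y) = 3 x + 2 e^{x}.

Answer: u(x, y) = 3 x + 2 e^{x}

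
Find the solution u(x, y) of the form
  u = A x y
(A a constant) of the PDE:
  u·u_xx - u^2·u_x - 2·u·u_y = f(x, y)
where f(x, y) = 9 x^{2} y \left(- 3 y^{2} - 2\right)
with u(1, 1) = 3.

Answer: u(x, y) = 3 x y

Derivation:
Substitute the ansatz u = A x y into the left-hand side.
Derivatives of the ansatz:
  u_xx = 0
  u_x = A y
  u_y = A x
Term by term:
  u·u_xx = 0
  -u^2·u_x = - A^{3} x^{2} y^{3}
  -2·u·u_y = - 2 A^{2} x^{2} y
So the left-hand side equals
  - A^{3} x^{2} y^{3} - 2 A^{2} x^{2} y
This must equal f(x, y) identically; expanded, f = - 27 x^{2} y^{3} - 18 x^{2} y.
Matching coefficients of the independent functions:
  [x^{2} y]:  - 2 A^{2} = -18
  [x^{2} y^{3}]:  - A^{3} = -27
Solving: A = 3.
Check against the point condition:
  u(1, 1) = 3  ⟹  A = 3  ✓
Hence u(x, y) = 3 x y.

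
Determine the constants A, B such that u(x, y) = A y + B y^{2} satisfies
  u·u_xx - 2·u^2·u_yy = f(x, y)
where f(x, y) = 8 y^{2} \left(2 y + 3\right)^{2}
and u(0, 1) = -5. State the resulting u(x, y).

Substitute the ansatz u = A y + B y^{2} into the left-hand side.
Derivatives of the ansatz:
  u_xx = 0
  u_yy = 2 B
Term by term:
  u·u_xx = 0
  -2·u^2·u_yy = - 4 A^{2} B y^{2} - 8 A B^{2} y^{3} - 4 B^{3} y^{4}
So the left-hand side equals
  - 4 A^{2} B y^{2} - 8 A B^{2} y^{3} - 4 B^{3} y^{4}
This must equal f(x, y) identically; expanded, f = 32 y^{4} + 96 y^{3} + 72 y^{2}.
Matching coefficients of the independent functions:
  [y^{2}]:  - 4 A^{2} B = 72
  [y^{3}]:  - 8 A B^{2} = 96
  [y^{4}]:  - 4 B^{3} = 32
Solving: A = -3, B = -2.
Check against the point condition:
  u(0, 1) = -5  ⟹  A + B = -5  ✓
Hence u(x, y) = - 2 y^{2} - 3 y.

Answer: u(x, y) = - 2 y^{2} - 3 y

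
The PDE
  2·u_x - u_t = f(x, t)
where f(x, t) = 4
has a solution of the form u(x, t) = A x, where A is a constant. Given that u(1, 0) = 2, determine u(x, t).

Substitute the ansatz u = A x into the left-hand side.
Derivatives of the ansatz:
  u_x = A
  u_t = 0
Term by term:
  2·u_x = 2 A
  -u_t = 0
So the left-hand side equals
  2 A
This must equal f(x, t) = 4 identically.
Matching coefficients of the independent functions:
  [constant term]:  2 A = 4
Solving: A = 2.
Check against the point condition:
  u(1, 0) = 2  ⟹  A = 2  ✓
Hence u(x, t) = 2 x.

Answer: u(x, t) = 2 x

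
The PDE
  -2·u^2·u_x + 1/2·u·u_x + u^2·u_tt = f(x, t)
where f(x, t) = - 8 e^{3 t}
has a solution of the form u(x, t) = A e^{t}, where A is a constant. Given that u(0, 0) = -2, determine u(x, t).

Substitute the ansatz u = A e^{t} into the left-hand side.
Derivatives of the ansatz:
  u_x = 0
  u_tt = A e^{t}
Term by term:
  -2·u^2·u_x = 0
  1/2·u·u_x = 0
  u^2·u_tt = A^{3} e^{3 t}
So the left-hand side equals
  A^{3} e^{3 t}
This must equal f(x, t) = - 8 e^{3 t} identically.
Matching coefficients of the independent functions:
  [e^{3 t}]:  A^{3} = -8
Solving: A = -2.
Check against the point condition:
  u(0, 0) = -2  ⟹  A = -2  ✓
Hence u(x, t) = - 2 e^{t}.

Answer: u(x, t) = - 2 e^{t}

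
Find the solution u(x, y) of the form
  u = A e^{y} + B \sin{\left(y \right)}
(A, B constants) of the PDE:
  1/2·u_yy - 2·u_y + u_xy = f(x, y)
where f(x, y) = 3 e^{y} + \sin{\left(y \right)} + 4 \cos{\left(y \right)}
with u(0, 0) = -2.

Substitute the ansatz u = A e^{y} + B \sin{\left(y \right)} into the left-hand side.
Derivatives of the ansatz:
  u_yy = A e^{y} - B \sin{\left(y \right)}
  u_y = A e^{y} + B \cos{\left(y \right)}
  u_xy = 0
Term by term:
  1/2·u_yy = \frac{A e^{y}}{2} - \frac{B \sin{\left(y \right)}}{2}
  -2·u_y = - 2 A e^{y} - 2 B \cos{\left(y \right)}
  u_xy = 0
So the left-hand side equals
  - \frac{3 A e^{y}}{2} - \frac{B \sin{\left(y \right)}}{2} - 2 B \cos{\left(y \right)}
This must equal f(x, y) = 3 e^{y} + \sin{\left(y \right)} + 4 \cos{\left(y \right)} identically.
Matching coefficients of the independent functions:
  [e^{y}]:  - \frac{3 A}{2} = 3
  [\sin{\left(y \right)}]:  - \frac{B}{2} = 1
  [\cos{\left(y \right)}]:  - 2 B = 4
Solving: A = -2, B = -2.
Check against the point condition:
  u(0, 0) = -2  ⟹  A = -2  ✓
Hence u(x, y) = - 2 e^{y} - 2 \sin{\left(y \right)}.

Answer: u(x, y) = - 2 e^{y} - 2 \sin{\left(y \right)}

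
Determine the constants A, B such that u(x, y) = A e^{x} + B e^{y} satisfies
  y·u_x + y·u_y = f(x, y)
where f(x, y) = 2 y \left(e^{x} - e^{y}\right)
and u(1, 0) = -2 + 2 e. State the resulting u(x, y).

Answer: u(x, y) = 2 e^{x} - 2 e^{y}

Derivation:
Substitute the ansatz u = A e^{x} + B e^{y} into the left-hand side.
Derivatives of the ansatz:
  u_x = A e^{x}
  u_y = B e^{y}
Term by term:
  y·u_x = A y e^{x}
  y·u_y = B y e^{y}
So the left-hand side equals
  A y e^{x} + B y e^{y}
This must equal f(x, y) identically; expanded, f = 2 y e^{x} - 2 y e^{y}.
Matching coefficients of the independent functions:
  [y e^{x}]:  A = 2
  [y e^{y}]:  B = -2
Solving: A = 2, B = -2.
Check against the point condition:
  u(1, 0) = -2 + 2 e  ⟹  e A + B = -2 + 2 e  ✓
Hence u(x, y) = 2 e^{x} - 2 e^{y}.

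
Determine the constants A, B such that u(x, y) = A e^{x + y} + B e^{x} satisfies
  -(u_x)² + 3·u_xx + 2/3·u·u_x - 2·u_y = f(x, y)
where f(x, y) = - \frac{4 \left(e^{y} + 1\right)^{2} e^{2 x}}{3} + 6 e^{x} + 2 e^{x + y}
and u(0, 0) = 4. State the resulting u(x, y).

Substitute the ansatz u = A e^{x + y} + B e^{x} into the left-hand side.
Derivatives of the ansatz:
  u_x = A e^{x} e^{y} + B e^{x}
  u_xx = A e^{x} e^{y} + B e^{x}
  u_y = A e^{x} e^{y}
Term by term:
  -(u_x)² = - A^{2} e^{2 x} e^{2 y} - 2 A B e^{2 x} e^{y} - B^{2} e^{2 x}
  3·u_xx = 3 A e^{x} e^{y} + 3 B e^{x}
  2/3·u·u_x = \frac{2 A^{2} e^{2 x} e^{2 y}}{3} + \frac{4 A B e^{2 x} e^{y}}{3} + \frac{2 B^{2} e^{2 x}}{3}
  -2·u_y = - 2 A e^{x} e^{y}
So the left-hand side equals
  - \frac{A^{2} e^{2 x} e^{2 y}}{3} - \frac{2 A B e^{2 x} e^{y}}{3} + A e^{x} e^{y} - \frac{B^{2} e^{2 x}}{3} + 3 B e^{x}
This must equal f(x, y) identically; expanded, f = - \frac{4 e^{2 x} e^{2 y}}{3} - \frac{8 e^{2 x} e^{y}}{3} - \frac{4 e^{2 x}}{3} + 2 e^{x} e^{y} + 6 e^{x}.
Matching coefficients of the independent functions:
  [e^{x} e^{y}]:  A = 2
  [e^{2 x} e^{y}]:  - \frac{2 A B}{3} = - \frac{8}{3}
  [e^{2 x} e^{2 y}]:  - \frac{A^{2}}{3} = - \frac{4}{3}
  [e^{x}]:  3 B = 6
  [e^{2 x}]:  - \frac{B^{2}}{3} = - \frac{4}{3}
Solving: A = 2, B = 2.
Check against the point condition:
  u(0, 0) = 4  ⟹  A + B = 4  ✓
Hence u(x, y) = 2 e^{x} + 2 e^{x + y}.

Answer: u(x, y) = 2 e^{x} + 2 e^{x + y}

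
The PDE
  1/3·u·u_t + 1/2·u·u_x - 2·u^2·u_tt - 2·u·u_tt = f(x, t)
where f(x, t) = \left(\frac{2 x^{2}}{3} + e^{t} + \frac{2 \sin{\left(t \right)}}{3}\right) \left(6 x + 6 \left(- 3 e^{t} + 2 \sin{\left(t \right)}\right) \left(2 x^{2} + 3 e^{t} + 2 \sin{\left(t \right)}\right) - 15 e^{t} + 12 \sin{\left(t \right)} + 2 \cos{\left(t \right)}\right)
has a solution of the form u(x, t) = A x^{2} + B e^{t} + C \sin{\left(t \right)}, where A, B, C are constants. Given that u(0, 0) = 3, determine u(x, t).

Substitute the ansatz u = A x^{2} + B e^{t} + C \sin{\left(t \right)} into the left-hand side.
Derivatives of the ansatz:
  u_t = B e^{t} + C \cos{\left(t \right)}
  u_x = 2 A x
  u_tt = B e^{t} - C \sin{\left(t \right)}
Term by term:
  1/3·u·u_t = \frac{A B x^{2} e^{t}}{3} + \frac{A C x^{2} \cos{\left(t \right)}}{3} + \frac{B^{2} e^{2 t}}{3} + \frac{B C e^{t} \sin{\left(t \right)}}{3} + \frac{B C e^{t} \cos{\left(t \right)}}{3} + \frac{C^{2} \sin{\left(t \right)} \cos{\left(t \right)}}{3}
  1/2·u·u_x = A^{2} x^{3} + A B x e^{t} + A C x \sin{\left(t \right)}
  -2·u^2·u_tt = - 2 A^{2} B x^{4} e^{t} + 2 A^{2} C x^{4} \sin{\left(t \right)} - 4 A B^{2} x^{2} e^{2 t} + 4 A C^{2} x^{2} \sin^{2}{\left(t \right)} - 2 B^{3} e^{3 t} - 2 B^{2} C e^{2 t} \sin{\left(t \right)} + 2 B C^{2} e^{t} \sin^{2}{\left(t \right)} + 2 C^{3} \sin^{3}{\left(t \right)}
  -2·u·u_tt = - 2 A B x^{2} e^{t} + 2 A C x^{2} \sin{\left(t \right)} - 2 B^{2} e^{2 t} + 2 C^{2} \sin^{2}{\left(t \right)}
So the left-hand side equals
  - 2 A^{2} B x^{4} e^{t} + 2 A^{2} C x^{4} \sin{\left(t \right)} + A^{2} x^{3} - 4 A B^{2} x^{2} e^{2 t} - \frac{5 A B x^{2} e^{t}}{3} + A B x e^{t} + 4 A C^{2} x^{2} \sin^{2}{\left(t \right)} + 2 A C x^{2} \sin{\left(t \right)} + \frac{A C x^{2} \cos{\left(t \right)}}{3} + A C x \sin{\left(t \right)} - 2 B^{3} e^{3 t} - 2 B^{2} C e^{2 t} \sin{\left(t \right)} - \frac{5 B^{2} e^{2 t}}{3} + 2 B C^{2} e^{t} \sin^{2}{\left(t \right)} + \frac{B C e^{t} \sin{\left(t \right)}}{3} + \frac{B C e^{t} \cos{\left(t \right)}}{3} + 2 C^{3} \sin^{3}{\left(t \right)} + 2 C^{2} \sin^{2}{\left(t \right)} + \frac{C^{2} \sin{\left(t \right)} \cos{\left(t \right)}}{3}
This must equal f(x, t) identically; expanded, f = - 24 x^{4} e^{t} + 16 x^{4} \sin{\left(t \right)} + 4 x^{3} - 72 x^{2} e^{2 t} - 10 x^{2} e^{t} + 32 x^{2} \sin^{2}{\left(t \right)} + 8 x^{2} \sin{\left(t \right)} + \frac{4 x^{2} \cos{\left(t \right)}}{3} + 6 x e^{t} + 4 x \sin{\left(t \right)} - 54 e^{3 t} - 36 e^{2 t} \sin{\left(t \right)} - 15 e^{2 t} + 24 e^{t} \sin^{2}{\left(t \right)} + 2 e^{t} \sin{\left(t \right)} + 2 e^{t} \cos{\left(t \right)} + 16 \sin^{3}{\left(t \right)} + 8 \sin^{2}{\left(t \right)} + \frac{4 \sin{\left(t \right)} \cos{\left(t \right)}}{3}.
Matching coefficients of the independent functions:
(each divided by its leading coefficient; functions giving the same equation are listed together)
  [x^{3}]:  A^{2} - 4 = 0
  [x e^{t}, x^{2} e^{t}]:  A B - 6 = 0
  [x \sin{\left(t \right)}, x^{2} \sin{\left(t \right)}, x^{2} \cos{\left(t \right)}]:  A C - 4 = 0
  [x^{2} e^{2 t}]:  A B^{2} - 18 = 0
  [x^{2} \sin^{2}{\left(t \right)}]:  A C^{2} - 8 = 0
  [x^{4} e^{t}]:  A^{2} B - 12 = 0
  [x^{4} \sin{\left(t \right)}]:  A^{2} C - 8 = 0
  [e^{t} \sin{\left(t \right)}, e^{t} \cos{\left(t \right)}]:  B C - 6 = 0
  [e^{t} \sin^{2}{\left(t \right)}]:  B C^{2} - 12 = 0
  [e^{2 t} \sin{\left(t \right)}]:  B^{2} C - 18 = 0
  [\sin{\left(t \right)} \cos{\left(t \right)}, \sin^{2}{\left(t \right)}]:  C^{2} - 4 = 0
  [e^{2 t}]:  B^{2} - 9 = 0
  [e^{3 t}]:  B^{3} - 27 = 0
  [\sin^{3}{\left(t \right)}]:  C^{3} - 8 = 0
Solving: A = 2, B = 3, C = 2.
Check against the point condition:
  u(0, 0) = 3  ⟹  B = 3  ✓
Hence u(x, t) = 2 x^{2} + 3 e^{t} + 2 \sin{\left(t \right)}.

Answer: u(x, t) = 2 x^{2} + 3 e^{t} + 2 \sin{\left(t \right)}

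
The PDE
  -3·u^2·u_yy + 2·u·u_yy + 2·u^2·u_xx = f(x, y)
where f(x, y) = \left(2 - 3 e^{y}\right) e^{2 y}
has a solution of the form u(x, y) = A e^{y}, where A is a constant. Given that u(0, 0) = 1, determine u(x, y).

Substitute the ansatz u = A e^{y} into the left-hand side.
Derivatives of the ansatz:
  u_yy = A e^{y}
  u_xx = 0
Term by term:
  -3·u^2·u_yy = - 3 A^{3} e^{3 y}
  2·u·u_yy = 2 A^{2} e^{2 y}
  2·u^2·u_xx = 0
So the left-hand side equals
  - 3 A^{3} e^{3 y} + 2 A^{2} e^{2 y}
This must equal f(x, y) identically; expanded, f = - 3 e^{3 y} + 2 e^{2 y}.
Matching coefficients of the independent functions:
  [e^{2 y}]:  2 A^{2} = 2
  [e^{3 y}]:  - 3 A^{3} = -3
Solving: A = 1.
Check against the point condition:
  u(0, 0) = 1  ⟹  A = 1  ✓
Hence u(x, y) = e^{y}.

Answer: u(x, y) = e^{y}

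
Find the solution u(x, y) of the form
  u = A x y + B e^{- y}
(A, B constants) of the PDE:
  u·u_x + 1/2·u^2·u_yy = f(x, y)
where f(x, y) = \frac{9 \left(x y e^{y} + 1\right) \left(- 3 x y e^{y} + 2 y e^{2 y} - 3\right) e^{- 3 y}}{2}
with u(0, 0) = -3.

Substitute the ansatz u = A x y + B e^{- y} into the left-hand side.
Derivatives of the ansatz:
  u_x = A y
  u_yy = B e^{- y}
Term by term:
  u·u_x = A^{2} x y^{2} + A B y e^{- y}
  1/2·u^2·u_yy = \frac{A^{2} B x^{2} y^{2} e^{- y}}{2} + A B^{2} x y e^{- 2 y} + \frac{B^{3} e^{- 3 y}}{2}
So the left-hand side equals
  \frac{A^{2} B x^{2} y^{2} e^{- y}}{2} + A^{2} x y^{2} + A B^{2} x y e^{- 2 y} + A B y e^{- y} + \frac{B^{3} e^{- 3 y}}{2}
This must equal f(x, y) identically; expanded, f = - \frac{27 x^{2} y^{2} e^{- y}}{2} + 9 x y^{2} - 27 x y e^{- 2 y} + 9 y e^{- y} - \frac{27 e^{- 3 y}}{2}.
Matching coefficients of the independent functions:
  [x y^{2}]:  A^{2} = 9
  [y e^{- y}]:  A B = 9
  [x y e^{- 2 y}]:  A B^{2} = -27
  [x^{2} y^{2} e^{- y}]:  \frac{A^{2} B}{2} = - \frac{27}{2}
  [e^{- 3 y}]:  \frac{B^{3}}{2} = - \frac{27}{2}
Solving: A = -3, B = -3.
Check against the point condition:
  u(0, 0) = -3  ⟹  B = -3  ✓
Hence u(x, y) = - 3 x y - 3 e^{- y}.

Answer: u(x, y) = - 3 x y - 3 e^{- y}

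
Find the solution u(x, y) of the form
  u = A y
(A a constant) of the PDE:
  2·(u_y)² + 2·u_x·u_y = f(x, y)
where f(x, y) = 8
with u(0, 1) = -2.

Substitute the ansatz u = A y into the left-hand side.
Derivatives of the ansatz:
  u_y = A
  u_x = 0
Term by term:
  2·(u_y)² = 2 A^{2}
  2·u_x·u_y = 0
So the left-hand side equals
  2 A^{2}
This must equal f(x, y) = 8 identically.
Matching coefficients of the independent functions:
  [constant term]:  2 A^{2} = 8
These equations allow (A) = (-2) or (2).
Impose the point condition(s):
  u(0, 1) = -2  ⟹  A = -2
Only A = -2 satisfies everything.
Hence u(x, y) = - 2 y.

Answer: u(x, y) = - 2 y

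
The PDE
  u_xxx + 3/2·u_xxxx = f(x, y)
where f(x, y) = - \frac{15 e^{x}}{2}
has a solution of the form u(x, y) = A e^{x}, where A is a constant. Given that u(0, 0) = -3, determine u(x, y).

Substitute the ansatz u = A e^{x} into the left-hand side.
Derivatives of the ansatz:
  u_xxx = A e^{x}
  u_xxxx = A e^{x}
Term by term:
  u_xxx = A e^{x}
  3/2·u_xxxx = \frac{3 A e^{x}}{2}
So the left-hand side equals
  \frac{5 A e^{x}}{2}
This must equal f(x, y) = - \frac{15 e^{x}}{2} identically.
Matching coefficients of the independent functions:
  [e^{x}]:  \frac{5 A}{2} = - \frac{15}{2}
Solving: A = -3.
Check against the point condition:
  u(0, 0) = -3  ⟹  A = -3  ✓
Hence u(x, y) = - 3 e^{x}.

Answer: u(x, y) = - 3 e^{x}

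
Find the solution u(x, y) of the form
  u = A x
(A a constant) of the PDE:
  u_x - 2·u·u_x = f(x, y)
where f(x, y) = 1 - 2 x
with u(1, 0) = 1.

Substitute the ansatz u = A x into the left-hand side.
Derivatives of the ansatz:
  u_x = A
Term by term:
  u_x = A
  -2·u·u_x = - 2 A^{2} x
So the left-hand side equals
  - 2 A^{2} x + A
This must equal f(x, y) = 1 - 2 x identically.
Matching coefficients of the independent functions:
  [constant term]:  A = 1
  [x]:  - 2 A^{2} = -2
Solving: A = 1.
Check against the point condition:
  u(1, 0) = 1  ⟹  A = 1  ✓
Hence u(x, y) = x.

Answer: u(x, y) = x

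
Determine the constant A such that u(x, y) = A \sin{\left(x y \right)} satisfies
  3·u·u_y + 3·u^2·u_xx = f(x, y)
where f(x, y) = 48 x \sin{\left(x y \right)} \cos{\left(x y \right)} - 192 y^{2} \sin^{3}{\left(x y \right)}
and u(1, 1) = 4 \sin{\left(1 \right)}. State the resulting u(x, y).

Substitute the ansatz u = A \sin{\left(x y \right)} into the left-hand side.
Derivatives of the ansatz:
  u_y = A x \cos{\left(x y \right)}
  u_xx = - A y^{2} \sin{\left(x y \right)}
Term by term:
  3·u·u_y = 3 A^{2} x \sin{\left(x y \right)} \cos{\left(x y \right)}
  3·u^2·u_xx = - 3 A^{3} y^{2} \sin^{3}{\left(x y \right)}
So the left-hand side equals
  - 3 A^{3} y^{2} \sin^{3}{\left(x y \right)} + 3 A^{2} x \sin{\left(x y \right)} \cos{\left(x y \right)}
This must equal f(x, y) = 48 x \sin{\left(x y \right)} \cos{\left(x y \right)} - 192 y^{2} \sin^{3}{\left(x y \right)} identically.
Matching coefficients of the independent functions:
  [y^{2} \sin^{3}{\left(x y \right)}]:  - 3 A^{3} = -192
  [x \sin{\left(x y \right)} \cos{\left(x y \right)}]:  3 A^{2} = 48
Solving: A = 4.
Check against the point condition:
  u(1, 1) = 4 \sin{\left(1 \right)}  ⟹  A \sin{\left(1 \right)} = 4 \sin{\left(1 \right)}  ✓
Hence u(x, y) = 4 \sin{\left(x y \right)}.

Answer: u(x, y) = 4 \sin{\left(x y \right)}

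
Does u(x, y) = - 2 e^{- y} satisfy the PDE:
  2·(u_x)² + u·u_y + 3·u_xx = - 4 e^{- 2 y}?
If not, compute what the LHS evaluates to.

Evaluate each term of the left-hand side for u = - 2 e^{- y}.
Derivatives:
  u_x = 0
  u_y = 2 e^{- y}
  u_xx = 0
Terms:
  2·(u_x)² = 0
  u·u_y = - 4 e^{- 2 y}
  3·u_xx = 0
Sum: LHS = - 4 e^{- 2 y}
This is exactly the given right-hand side, so u is a solution.

Answer: Yes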